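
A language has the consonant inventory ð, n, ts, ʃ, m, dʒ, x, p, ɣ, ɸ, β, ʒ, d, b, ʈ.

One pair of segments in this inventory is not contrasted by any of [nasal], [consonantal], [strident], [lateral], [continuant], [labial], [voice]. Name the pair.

ɣ, ð

/ɣ/ (voiced velar fricative) and /ð/ (voiced dental fricative) are both [−nasal], [+consonantal], [−strident], [−lateral], [+continuant], [−labial], [+voice], so none of the listed features separates them. (They do differ in [coronal] and [dorsal], which are not among the given features.) Every other pair in the inventory differs on at least one listed feature.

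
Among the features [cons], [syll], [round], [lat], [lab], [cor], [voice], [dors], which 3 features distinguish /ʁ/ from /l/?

[lateral], [coronal], [dorsal]

The two segments share [+consonantal], [−syllabic], [−round], [−labial], [+voice]. The only features from the list on which they differ: /ʁ/ is [−lateral] while /l/ is [+lateral]; /ʁ/ is [−coronal] while /l/ is [+coronal]; /ʁ/ is [+dorsal] while /l/ is [−dorsal].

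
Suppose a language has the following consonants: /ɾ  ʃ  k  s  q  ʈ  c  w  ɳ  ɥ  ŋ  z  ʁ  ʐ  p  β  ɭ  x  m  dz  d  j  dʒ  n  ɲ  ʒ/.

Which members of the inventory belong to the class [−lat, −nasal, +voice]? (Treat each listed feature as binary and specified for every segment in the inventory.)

Eliminate segments failing any feature: /ʃ, k, s, q, ʈ, c, p, x/ are [−voice]; /ɳ, ŋ, m, n, ɲ/ are [+nasal]; /ɭ/ is [+lateral]. The remaining /ɾ, w, ɥ, z, ʁ, ʐ, β, dz, d, j, dʒ, ʒ/ satisfy [−lateral], [−nasal], [+voice].

ɾ, w, ɥ, z, ʁ, ʐ, β, dz, d, j, dʒ, ʒ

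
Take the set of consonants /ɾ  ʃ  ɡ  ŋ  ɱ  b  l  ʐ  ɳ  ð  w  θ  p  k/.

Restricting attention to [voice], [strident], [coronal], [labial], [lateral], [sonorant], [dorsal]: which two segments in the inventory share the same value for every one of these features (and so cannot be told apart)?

ɳ, ɾ

/ɳ/ (retroflex nasal) and /ɾ/ (alveolar tap) are both [+voice], [−strident], [+coronal], [−labial], [−lateral], [+sonorant], [−dorsal], so none of the listed features separates them. (They do differ in [nasal] and [anterior], which are not among the given features.) Every other pair in the inventory differs on at least one listed feature.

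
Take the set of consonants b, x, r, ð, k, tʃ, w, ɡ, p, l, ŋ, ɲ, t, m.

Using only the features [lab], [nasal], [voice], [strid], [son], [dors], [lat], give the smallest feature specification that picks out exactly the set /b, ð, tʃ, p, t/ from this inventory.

[-son, -dors]

/b, ð, tʃ, p, t/ are all [-sonorant], [-dorsal], and no other segment in the inventory matches both values. Dropping any one of them over-generates: [-dorsal] alone would also admit /r, l, m/; [-sonorant] alone would also admit /x, k, ɡ/. No other single listed feature picks out exactly this set either, so fewer than two features will not do.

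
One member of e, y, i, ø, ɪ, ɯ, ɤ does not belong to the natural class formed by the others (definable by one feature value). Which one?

ɪ

[tense] groups all but one: /y, e, ɯ, i, ɤ, ø/ share [+tense] while /ɪ/ (high front unrounded lax vowel) alone is [−tense]. Removing any other segment would not leave a single-feature class that excludes it.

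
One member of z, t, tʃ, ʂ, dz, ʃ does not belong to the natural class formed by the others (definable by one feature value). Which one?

t

The remaining segments after removing /t/ share [+strident]; /t/ (voiceless alveolar stop) is [-strident]. For every other candidate removal, the leftover set fails to share any single feature value that the removed segment lacks.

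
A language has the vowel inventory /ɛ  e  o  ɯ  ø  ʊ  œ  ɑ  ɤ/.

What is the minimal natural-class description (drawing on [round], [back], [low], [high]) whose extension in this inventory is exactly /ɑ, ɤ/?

Every target segment is [−high], [+back], [−round]; each remaining inventory member fails at least one of these. Each conjunct is needed — [+back, −round] alone would also admit /ɯ/; [−high, −round] alone would also admit /ɛ, e/; [−high, +back] alone would also admit /o/ — and no other combination of two listed features has exactly this extension, so three is the minimum.

[−high, +back, −round]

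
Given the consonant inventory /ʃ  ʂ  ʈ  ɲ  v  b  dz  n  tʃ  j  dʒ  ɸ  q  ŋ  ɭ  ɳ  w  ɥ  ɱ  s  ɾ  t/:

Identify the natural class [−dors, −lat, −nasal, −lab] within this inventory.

Eliminate segments failing any feature: /ɲ, j, q, ŋ, w, ɥ/ are [+dorsal]; /v, b, ɸ/ are [+labial]; /n, ɳ, ɱ/ are [+nasal]; /ɭ/ is [+lateral]. The remaining /ʃ, ʂ, ʈ, dz, tʃ, dʒ, s, ɾ, t/ satisfy [−dorsal], [−lateral], [−nasal], [−labial].

ʃ, ʂ, ʈ, dz, tʃ, dʒ, s, ɾ, t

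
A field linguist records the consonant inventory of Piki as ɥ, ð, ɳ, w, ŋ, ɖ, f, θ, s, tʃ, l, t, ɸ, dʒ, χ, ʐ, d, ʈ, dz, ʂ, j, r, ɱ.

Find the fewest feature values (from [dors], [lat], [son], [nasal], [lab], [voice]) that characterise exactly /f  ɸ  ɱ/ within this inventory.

[+lab, −dors]

Every target segment is [+labial], [−dorsal]; each remaining inventory member fails at least one of these. Each conjunct is needed — [−dorsal] alone would also admit /ð, ɳ, ɖ, θ, …/; [+labial] alone would also admit /ɥ, w/ — and no other single listed feature has exactly this extension, so two is the minimum.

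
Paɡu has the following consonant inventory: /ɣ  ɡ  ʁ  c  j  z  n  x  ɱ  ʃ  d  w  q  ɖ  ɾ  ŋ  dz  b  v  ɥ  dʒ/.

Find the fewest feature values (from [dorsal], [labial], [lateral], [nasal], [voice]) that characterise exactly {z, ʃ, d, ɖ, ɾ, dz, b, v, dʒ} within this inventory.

/z, ʃ, d, ɖ, ɾ, dz, b, v, dʒ/ are all [-nasal], [-dorsal], and no other segment in the inventory matches both values. Dropping any one of them over-generates: [-dorsal] alone would also admit /n, ɱ/; [-nasal] alone would also admit /ɣ, ɡ, ʁ, c, …/. No other single listed feature picks out exactly this set either, so fewer than two features will not do.

[-nasal, -dorsal]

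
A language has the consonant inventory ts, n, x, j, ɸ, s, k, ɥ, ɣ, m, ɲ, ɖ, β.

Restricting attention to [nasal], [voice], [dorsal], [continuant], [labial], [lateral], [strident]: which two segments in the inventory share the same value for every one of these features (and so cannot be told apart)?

On the given features, /ɣ/ and /j/ have an identical profile: [−nasal], [+voice], [+dorsal], [+continuant], [−labial], [−lateral], [−strident]. No other two segments in the inventory coincide on all 7 features. (They do differ in [sonorant] and [back], which are not among the given features.)

ɣ, j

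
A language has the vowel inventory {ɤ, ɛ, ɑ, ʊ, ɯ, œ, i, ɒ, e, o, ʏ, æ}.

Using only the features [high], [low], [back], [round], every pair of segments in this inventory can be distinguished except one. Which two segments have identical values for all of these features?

ɛ, e

Both /ɛ/ and /e/ are [−high], [−low], [−back], [−round]. Since the list omits [tense] — which does distinguish the mid front unrounded lax vowel from the mid front unrounded tense vowel — this pair collapses; all other pairs remain distinct.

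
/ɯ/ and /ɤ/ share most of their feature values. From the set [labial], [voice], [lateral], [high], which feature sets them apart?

[high]

/ɯ/ (high back unrounded vowel) and /ɤ/ (mid back unrounded tense vowel) agree on [−labial], [+voice], [−lateral]. They differ on [high] (/ɯ/ [+], /ɤ/ [−]).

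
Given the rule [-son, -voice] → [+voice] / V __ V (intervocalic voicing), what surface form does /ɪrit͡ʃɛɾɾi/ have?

[ɪrid͡ʒɛɾɾi]

The only segment in the rule's environment that also matches [-son, -voice] is /t͡ʃ/. Applying [+voice] turns the voiceless postalveolar affricate into /d͡ʒ/ (voiced postalveolar affricate), giving [ɪrid͡ʒɛɾɾi].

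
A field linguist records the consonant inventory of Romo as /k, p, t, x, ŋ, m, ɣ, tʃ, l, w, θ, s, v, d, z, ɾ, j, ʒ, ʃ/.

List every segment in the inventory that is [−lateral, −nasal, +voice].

ɣ, w, v, d, z, ɾ, j, ʒ

Checking each segment against [−lateral], [−nasal], [+voice]: /ɣ/ (voiced velar fricative), /w/ (labial-velar glide), /v/ (voiced labiodental fricative), /d/ (voiced alveolar stop), /z/ (voiced alveolar fricative), /ɾ/ (alveolar tap), among others, satisfy every feature; every other segment in the inventory fails at least one.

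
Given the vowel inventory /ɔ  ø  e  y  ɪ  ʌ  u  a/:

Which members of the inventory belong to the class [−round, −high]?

e, ʌ, a

Checking each segment against [−round], [−high]: /e/ (mid front unrounded tense vowel), /ʌ/ (mid back unrounded lax vowel), /a/ (low unrounded vowel) satisfy every feature; every other segment in the inventory fails at least one.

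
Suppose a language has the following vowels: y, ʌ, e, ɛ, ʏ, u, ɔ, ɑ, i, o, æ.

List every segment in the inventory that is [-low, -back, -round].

e, ɛ, i

Eliminate segments failing any feature: /y, ʏ/ are [+round]; /ʌ, u, ɔ, o/ are [+back]; /ɑ, æ/ are [+low]. The remaining /e, ɛ, i/ satisfy [-low], [-back], [-round].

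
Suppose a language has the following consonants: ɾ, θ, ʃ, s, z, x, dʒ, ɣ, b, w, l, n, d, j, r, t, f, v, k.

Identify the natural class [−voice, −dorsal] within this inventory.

First, the [−voice] segments are /θ, ʃ, s, x, t, f, k/.
Among these, [−dorsal] leaves /θ, ʃ, s, t, f/.

θ, ʃ, s, t, f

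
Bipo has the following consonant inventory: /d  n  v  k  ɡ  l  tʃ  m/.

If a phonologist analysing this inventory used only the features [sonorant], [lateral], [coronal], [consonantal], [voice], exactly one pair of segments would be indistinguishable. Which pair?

ɡ, v

Both /ɡ/ and /v/ are [−sonorant], [−lateral], [−coronal], [+consonantal], [+voice]. Since the list omits [continuant], [labial] and [dorsal] — which do distinguish the voiced velar stop from the voiced labiodental fricative — this pair collapses; all other pairs remain distinct.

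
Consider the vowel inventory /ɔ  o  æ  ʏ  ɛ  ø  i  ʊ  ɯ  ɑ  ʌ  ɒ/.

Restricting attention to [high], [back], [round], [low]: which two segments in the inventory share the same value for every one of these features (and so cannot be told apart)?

o, ɔ

/o/ (mid back rounded tense vowel) and /ɔ/ (mid back rounded lax vowel) are both [−high], [+back], [+round], [−low], so none of the listed features separates them. (They do differ in [tense], which is not among the given features.) Every other pair in the inventory differs on at least one listed feature.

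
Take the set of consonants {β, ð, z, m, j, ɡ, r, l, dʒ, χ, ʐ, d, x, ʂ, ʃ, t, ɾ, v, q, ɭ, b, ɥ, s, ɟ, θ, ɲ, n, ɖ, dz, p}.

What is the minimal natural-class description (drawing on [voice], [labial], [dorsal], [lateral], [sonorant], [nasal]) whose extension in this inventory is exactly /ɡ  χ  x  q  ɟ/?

/ɡ, χ, x, q, ɟ/ are all [−sonorant], [+dorsal], and no other segment in the inventory matches both values. Dropping any one of them over-generates: [+dorsal] alone would also admit /j, ɥ, ɲ/; [−sonorant] alone would also admit /β, ð, z, dʒ, …/. No other single listed feature picks out exactly this set either, so fewer than two features will not do.

[−sonorant, +dorsal]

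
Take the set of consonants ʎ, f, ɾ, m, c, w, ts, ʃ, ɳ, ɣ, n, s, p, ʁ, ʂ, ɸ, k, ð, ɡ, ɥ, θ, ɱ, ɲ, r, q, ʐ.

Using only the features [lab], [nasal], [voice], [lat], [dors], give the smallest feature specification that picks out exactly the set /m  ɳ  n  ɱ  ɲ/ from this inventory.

[+nasal]

Every target segment is [+nasal] and no other inventory member is, so one feature is enough.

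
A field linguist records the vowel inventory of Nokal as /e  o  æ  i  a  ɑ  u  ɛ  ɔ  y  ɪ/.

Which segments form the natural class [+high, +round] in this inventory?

u, y

Eliminate segments failing any feature: /e, o, æ, a, ɑ, ɛ, ɔ/ are [-high]; /i, ɪ/ are [-round]. The remaining /u, y/ satisfy [+high], [+round].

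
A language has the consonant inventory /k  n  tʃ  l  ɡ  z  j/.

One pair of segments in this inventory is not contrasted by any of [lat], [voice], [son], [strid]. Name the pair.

/n/ (alveolar nasal) and /j/ (palatal glide) are both [−lateral], [+voice], [+sonorant], [−strident], so none of the listed features separates them. (They do differ in [nasal], [continuant] and [dorsal], which are not among the given features.) Every other pair in the inventory differs on at least one listed feature.

n, j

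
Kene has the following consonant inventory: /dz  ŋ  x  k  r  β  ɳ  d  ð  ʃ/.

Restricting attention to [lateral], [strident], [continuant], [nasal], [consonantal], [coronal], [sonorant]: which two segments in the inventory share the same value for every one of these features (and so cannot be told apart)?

Both /β/ and /x/ are [−lateral], [−strident], [+continuant], [−nasal], [+consonantal], [−coronal], [−sonorant]. Since the list omits [voice], [labial] and [dorsal] — which do distinguish the voiced bilabial fricative from the voiceless velar fricative — this pair collapses; all other pairs remain distinct.

β, x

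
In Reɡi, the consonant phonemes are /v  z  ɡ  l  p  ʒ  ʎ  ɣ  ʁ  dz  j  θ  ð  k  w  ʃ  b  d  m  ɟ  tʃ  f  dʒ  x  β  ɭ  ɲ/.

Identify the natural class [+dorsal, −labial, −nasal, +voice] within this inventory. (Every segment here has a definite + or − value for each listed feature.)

ɡ, ʎ, ɣ, ʁ, j, ɟ

Among the inventory, the [+dorsal] segments are /ɡ, ʎ, ɣ, ʁ, j, k, w, ɟ, x, ɲ/.
Among these, [−labial] gives /ɡ, ʎ, ɣ, ʁ, j, k, ɟ, x, ɲ/.
Of those, [−nasal] gives /ɡ, ʎ, ɣ, ʁ, j, k, ɟ, x/.
Within that set, [+voice] leaves /ɡ, ʎ, ɣ, ʁ, j, ɟ/.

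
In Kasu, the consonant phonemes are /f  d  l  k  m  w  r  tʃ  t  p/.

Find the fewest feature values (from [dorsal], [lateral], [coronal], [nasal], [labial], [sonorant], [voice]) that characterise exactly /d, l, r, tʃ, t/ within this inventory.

[+coronal]

/d, l, r, tʃ, t/ are exactly the [+coronal] segments in the inventory, so a single feature suffices.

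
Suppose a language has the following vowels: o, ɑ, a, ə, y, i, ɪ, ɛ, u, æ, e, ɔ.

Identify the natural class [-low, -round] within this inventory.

Eliminate segments failing any feature: /o, y, u, ɔ/ are [+round]; /ɑ, a, æ/ are [+low]. The remaining /ə, i, ɪ, ɛ, e/ satisfy [-low], [-round].

ə, i, ɪ, ɛ, e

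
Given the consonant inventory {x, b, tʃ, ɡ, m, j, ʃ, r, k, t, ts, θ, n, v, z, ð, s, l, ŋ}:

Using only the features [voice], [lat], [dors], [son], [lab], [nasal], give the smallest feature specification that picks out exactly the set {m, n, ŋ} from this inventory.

Every target segment is [+nasal] and no other inventory member is, so one feature is enough.

[+nasal]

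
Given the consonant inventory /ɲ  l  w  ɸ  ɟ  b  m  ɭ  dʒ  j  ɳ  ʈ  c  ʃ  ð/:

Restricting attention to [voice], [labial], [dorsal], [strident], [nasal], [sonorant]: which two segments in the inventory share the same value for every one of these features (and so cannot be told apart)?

/ɭ/ (retroflex lateral approximant) and /l/ (alveolar lateral approximant) are both [+voice], [-labial], [-dorsal], [-strident], [-nasal], [+sonorant], so none of the listed features separates them. (They do differ in [anterior], which is not among the given features.) Every other pair in the inventory differs on at least one listed feature.

ɭ, l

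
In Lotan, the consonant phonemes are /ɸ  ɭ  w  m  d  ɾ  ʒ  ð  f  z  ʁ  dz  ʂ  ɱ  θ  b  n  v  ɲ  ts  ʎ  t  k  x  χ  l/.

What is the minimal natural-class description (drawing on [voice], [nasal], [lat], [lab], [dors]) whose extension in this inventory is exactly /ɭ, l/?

The class [+lateral], [−dorsal] has exactly /ɭ, l/ as its extension in this inventory. No smaller conjunction from the listed features achieves this: [−dorsal] alone would also admit /ɸ, m, d, ɾ, …/; [+lateral] alone would also admit /ʎ/; and checking the remaining single features turns up none with this extension.

[+lat, −dors]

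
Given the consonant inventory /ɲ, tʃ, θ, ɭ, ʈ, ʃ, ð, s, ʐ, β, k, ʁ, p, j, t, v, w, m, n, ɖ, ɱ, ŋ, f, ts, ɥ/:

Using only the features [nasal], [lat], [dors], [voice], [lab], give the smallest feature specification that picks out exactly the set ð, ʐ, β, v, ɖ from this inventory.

[+voice, -nasal, -lat, -dors]

/ð, ʐ, β, v, ɖ/ are all [+voice], [-nasal], [-lateral], [-dorsal], and no other segment in the inventory matches all four values. Dropping any one of them over-generates: [-nasal, -lateral, -dorsal] alone would also admit /tʃ, θ, ʈ, ʃ, …/; [+voice, -lateral, -dorsal] alone would also admit /m, n, ɱ/; [+voice, -nasal, -dorsal] alone would also admit /ɭ/; [+voice, -nasal, -lateral] alone would also admit /ʁ, j, w, ɥ/. No other combination of three listed features picks out exactly this set either, so fewer than four features will not do.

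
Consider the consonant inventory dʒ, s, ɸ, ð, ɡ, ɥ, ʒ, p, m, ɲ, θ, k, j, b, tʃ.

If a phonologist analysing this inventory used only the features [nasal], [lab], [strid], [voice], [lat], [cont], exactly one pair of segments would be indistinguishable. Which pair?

On the given features, /j/ and /ð/ have an identical profile: [−nasal], [−labial], [−strident], [+voice], [−lateral], [+continuant]. No other two segments in the inventory coincide on all 6 features. (They do differ in [sonorant] and [dorsal], which are not among the given features.)

j, ð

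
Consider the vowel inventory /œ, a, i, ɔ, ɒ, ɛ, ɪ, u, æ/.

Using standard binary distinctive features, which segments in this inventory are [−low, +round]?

Checking each segment against [−low], [+round]: /œ/ (mid front rounded lax vowel), /ɔ/ (mid back rounded lax vowel), /u/ (high back rounded tense vowel) satisfy every feature; every other segment in the inventory fails at least one.

œ, ɔ, u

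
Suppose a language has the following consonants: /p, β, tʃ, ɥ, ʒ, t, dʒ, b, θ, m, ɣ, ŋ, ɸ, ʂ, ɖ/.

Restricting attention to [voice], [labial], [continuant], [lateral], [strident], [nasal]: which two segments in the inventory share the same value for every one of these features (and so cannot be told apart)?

ɥ, β

Both /ɥ/ and /β/ are [+voice], [+labial], [+continuant], [−lateral], [−strident], [−nasal]. Since the list omits [sonorant], [round] and [dorsal] — which do distinguish the labial-palatal glide from the voiced bilabial fricative — this pair collapses; all other pairs remain distinct.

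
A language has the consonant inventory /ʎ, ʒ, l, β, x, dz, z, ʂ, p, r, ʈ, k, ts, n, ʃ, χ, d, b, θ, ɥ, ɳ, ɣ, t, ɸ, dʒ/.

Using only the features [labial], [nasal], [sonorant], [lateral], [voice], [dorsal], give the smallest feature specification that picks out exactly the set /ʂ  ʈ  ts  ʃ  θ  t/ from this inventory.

/ʂ, ʈ, ts, ʃ, θ, t/ are all [−voice], [−labial], [−dorsal], and no other segment in the inventory matches all three values. Dropping any one of them over-generates: [−labial, −dorsal] alone would also admit /ʒ, l, dz, z, …/; [−voice, −dorsal] alone would also admit /p, ɸ/; [−voice, −labial] alone would also admit /x, k, χ/. No other combination of two listed features picks out exactly this set either, so fewer than three features will not do.

[−voice, −labial, −dorsal]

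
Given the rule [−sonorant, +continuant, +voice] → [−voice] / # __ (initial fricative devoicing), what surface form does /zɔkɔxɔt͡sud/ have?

/z/ satisfies [−sonorant, +continuant, +voice] and sits in # __. The [−voice] counterpart of the voiced alveolar fricative is /s/. Other segments in /zɔkɔxɔt͡sud/ either fail the structural description or are not in the environment, so the surface form is [sɔkɔxɔt͡sud].

[sɔkɔxɔt͡sud]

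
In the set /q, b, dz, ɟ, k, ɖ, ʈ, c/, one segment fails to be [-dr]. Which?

/dz/ is the voiced alveolar affricate, which is [+delayed release]; the rest — /ɟ, k, c, ɖ, ʈ, q, b/ — are [-delayed release].

dz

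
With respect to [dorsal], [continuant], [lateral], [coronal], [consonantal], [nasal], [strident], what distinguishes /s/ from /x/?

/s/ (voiceless alveolar fricative) and /x/ (voiceless velar fricative) agree on [+continuant], [−lateral], [+consonantal], [−nasal]. They differ on [strident] (/s/ [+], /x/ [−]), [coronal] (/s/ [+], /x/ [−]), [dorsal] (/s/ [−], /x/ [+]).

[strident], [coronal], [dorsal]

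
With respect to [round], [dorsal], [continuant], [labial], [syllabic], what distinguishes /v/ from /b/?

[continuant]

/v/ is the voiced labiodental fricative and /b/ is the voiced bilabial stop. Both are [−round], [−dorsal], [+labial], [−syllabic]. /v/ is [+continuant] while /b/ is [−continuant], so the distinguishing feature is [continuant].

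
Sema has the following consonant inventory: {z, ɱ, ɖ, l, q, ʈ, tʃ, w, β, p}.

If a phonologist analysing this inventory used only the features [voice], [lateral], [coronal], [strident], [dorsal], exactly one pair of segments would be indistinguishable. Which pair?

β, ɱ

/β/ (voiced bilabial fricative) and /ɱ/ (labiodental nasal) are both [+voice], [−lateral], [−coronal], [−strident], [−dorsal], so none of the listed features separates them. (They do differ in [sonorant], [nasal] and [continuant], which are not among the given features.) Every other pair in the inventory differs on at least one listed feature.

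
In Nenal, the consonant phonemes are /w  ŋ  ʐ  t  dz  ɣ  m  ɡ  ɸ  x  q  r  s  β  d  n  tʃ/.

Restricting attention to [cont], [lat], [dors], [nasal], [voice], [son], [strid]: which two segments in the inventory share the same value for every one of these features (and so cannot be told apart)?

m, n

On the given features, /m/ and /n/ have an identical profile: [−continuant], [−lateral], [−dorsal], [+nasal], [+voice], [+sonorant], [−strident]. No other two segments in the inventory coincide on all 7 features. (They do differ in [labial] and [coronal], which are not among the given features.)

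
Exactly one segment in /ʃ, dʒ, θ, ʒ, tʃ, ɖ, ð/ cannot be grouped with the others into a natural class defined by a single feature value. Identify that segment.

ɖ

The remaining segments after removing /ɖ/ share [+distributed]; /ɖ/ (voiced retroflex stop) is [−distributed]. For every other candidate removal, the leftover set fails to share any single feature value that the removed segment lacks.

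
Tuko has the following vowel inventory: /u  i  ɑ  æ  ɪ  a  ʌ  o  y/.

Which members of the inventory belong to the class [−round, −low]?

Eliminate segments failing any feature: /u, o, y/ are [+round]; /ɑ, æ, a/ are [+low]. The remaining /i, ɪ, ʌ/ satisfy [−round], [−low].

i, ɪ, ʌ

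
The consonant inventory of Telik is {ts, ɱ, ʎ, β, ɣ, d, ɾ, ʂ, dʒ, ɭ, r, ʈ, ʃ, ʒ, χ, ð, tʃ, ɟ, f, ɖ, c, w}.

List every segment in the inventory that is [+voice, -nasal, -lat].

First, the [+voice] segments are /ɱ, ʎ, β, ɣ, d, ɾ, dʒ, ɭ, r, ʒ, ð, ɟ, ɖ, w/.
Intersecting with [-nasal] gives /ʎ, β, ɣ, d, ɾ, dʒ, ɭ, r, ʒ, ð, ɟ, ɖ, w/.
Of those, [-lateral] leaves /β, ɣ, d, ɾ, dʒ, r, ʒ, ð, ɟ, ɖ, w/.

β, ɣ, d, ɾ, dʒ, r, ʒ, ð, ɟ, ɖ, w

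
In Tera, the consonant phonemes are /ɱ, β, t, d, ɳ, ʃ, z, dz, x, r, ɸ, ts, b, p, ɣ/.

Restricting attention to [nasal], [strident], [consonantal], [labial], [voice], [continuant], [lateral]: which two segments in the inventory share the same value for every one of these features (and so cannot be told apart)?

On the given features, /ɣ/ and /r/ have an identical profile: [−nasal], [−strident], [+consonantal], [−labial], [+voice], [+continuant], [−lateral]. No other two segments in the inventory coincide on all 7 features. (They do differ in [sonorant], [coronal] and [dorsal], which are not among the given features.)

ɣ, r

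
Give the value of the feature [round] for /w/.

As the labial-velar glide, /w/ is [+round].

[+round]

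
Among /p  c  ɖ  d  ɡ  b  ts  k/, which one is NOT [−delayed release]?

ts

/ts/ is the voiceless alveolar affricate, which is [+delayed release]; the rest — /c, k, ɡ, ɖ, d, p, b/ — are [−delayed release].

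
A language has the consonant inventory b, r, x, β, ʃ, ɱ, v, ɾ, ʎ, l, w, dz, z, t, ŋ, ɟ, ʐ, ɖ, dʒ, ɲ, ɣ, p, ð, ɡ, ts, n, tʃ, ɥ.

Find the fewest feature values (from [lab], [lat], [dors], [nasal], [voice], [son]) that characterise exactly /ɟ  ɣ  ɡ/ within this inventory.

[-son, +voice, +dors]

Every target segment is [-sonorant], [+voice], [+dorsal]; each remaining inventory member fails at least one of these. Each conjunct is needed — [+voice, +dorsal] alone would also admit /ʎ, w, ŋ, ɲ, …/; [-sonorant, +dorsal] alone would also admit /x/; [-sonorant, +voice] alone would also admit /b, β, v, dz, …/ — and no other combination of two listed features has exactly this extension, so three is the minimum.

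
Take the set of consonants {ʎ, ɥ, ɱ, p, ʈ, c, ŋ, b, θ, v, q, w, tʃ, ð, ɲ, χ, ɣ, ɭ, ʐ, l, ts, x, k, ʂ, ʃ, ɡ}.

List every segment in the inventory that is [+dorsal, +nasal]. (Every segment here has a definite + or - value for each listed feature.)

ŋ, ɲ

Checking each segment against [+dorsal], [+nasal]: /ŋ/ (velar nasal), /ɲ/ (palatal nasal) satisfy every feature; every other segment in the inventory fails at least one.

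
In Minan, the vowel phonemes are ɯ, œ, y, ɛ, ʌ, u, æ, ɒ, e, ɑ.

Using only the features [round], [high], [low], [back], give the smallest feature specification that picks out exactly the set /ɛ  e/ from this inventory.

[−low, −back, −round]

The class [−low], [−back], [−round] has exactly /ɛ, e/ as its extension in this inventory. No smaller conjunction from the listed features achieves this: [−back, −round] alone would also admit /æ/; [−low, −round] alone would also admit /ɯ, ʌ/; [−low, −back] alone would also admit /œ, y/; and checking the remaining two-feature bundles turns up none with this extension.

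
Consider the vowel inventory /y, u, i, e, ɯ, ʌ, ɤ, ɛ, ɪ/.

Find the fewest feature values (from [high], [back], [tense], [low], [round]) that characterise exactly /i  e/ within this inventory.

Every target segment is [−back], [−round], [+tense]; each remaining inventory member fails at least one of these. Each conjunct is needed — [−round, +tense] alone would also admit /ɯ, ɤ/; [−back, +tense] alone would also admit /y/; [−back, −round] alone would also admit /ɛ, ɪ/ — and no other combination of two listed features has exactly this extension, so three is the minimum.

[−back, −round, +tense]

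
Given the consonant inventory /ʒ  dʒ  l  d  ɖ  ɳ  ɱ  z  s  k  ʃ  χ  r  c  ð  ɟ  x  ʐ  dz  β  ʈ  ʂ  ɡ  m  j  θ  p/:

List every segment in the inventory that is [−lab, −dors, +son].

l, ɳ, r

Checking each segment against [−labial], [−dorsal], [+sonorant]: /l/ (alveolar lateral approximant), /ɳ/ (retroflex nasal), /r/ (alveolar trill) satisfy every feature; every other segment in the inventory fails at least one.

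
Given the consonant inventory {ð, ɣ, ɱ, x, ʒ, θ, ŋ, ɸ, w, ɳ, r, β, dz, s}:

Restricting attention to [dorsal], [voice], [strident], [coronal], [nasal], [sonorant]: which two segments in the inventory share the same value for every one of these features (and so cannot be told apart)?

dz, ʒ

Both /dz/ and /ʒ/ are [−dorsal], [+voice], [+strident], [+coronal], [−nasal], [−sonorant]. Since the list omits [continuant], [anterior] and [distributed] — which do distinguish the voiced alveolar affricate from the voiced postalveolar fricative — this pair collapses; all other pairs remain distinct.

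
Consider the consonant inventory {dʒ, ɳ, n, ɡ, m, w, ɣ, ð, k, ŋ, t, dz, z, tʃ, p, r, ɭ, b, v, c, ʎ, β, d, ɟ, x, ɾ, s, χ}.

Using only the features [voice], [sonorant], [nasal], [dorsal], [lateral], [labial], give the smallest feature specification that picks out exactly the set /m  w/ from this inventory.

[+sonorant, +labial]

/m, w/ are all [+sonorant], [+labial], and no other segment in the inventory matches both values. Dropping any one of them over-generates: [+labial] alone would also admit /p, b, v, β/; [+sonorant] alone would also admit /ɳ, n, ŋ, r, …/. No other single listed feature picks out exactly this set either, so fewer than two features will not do.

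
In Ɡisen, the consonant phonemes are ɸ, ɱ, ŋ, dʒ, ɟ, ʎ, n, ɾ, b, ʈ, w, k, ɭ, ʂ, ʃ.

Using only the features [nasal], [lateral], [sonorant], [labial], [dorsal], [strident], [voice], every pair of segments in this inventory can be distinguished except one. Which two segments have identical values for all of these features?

Both /ʂ/ and /ʃ/ are [−nasal], [−lateral], [−sonorant], [−labial], [−dorsal], [+strident], [−voice]. Since the list omits [distributed] — which does distinguish the voiceless retroflex fricative from the voiceless postalveolar fricative — this pair collapses; all other pairs remain distinct.

ʂ, ʃ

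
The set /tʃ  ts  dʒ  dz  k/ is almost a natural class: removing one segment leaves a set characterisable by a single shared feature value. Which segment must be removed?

The remaining segments after removing /k/ share [+delayed release]; /k/ (voiceless velar stop) is [−delayed release]. For every other candidate removal, the leftover set fails to share any single feature value that the removed segment lacks.

k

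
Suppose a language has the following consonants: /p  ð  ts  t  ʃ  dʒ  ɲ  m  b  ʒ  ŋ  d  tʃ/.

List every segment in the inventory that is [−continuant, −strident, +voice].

ɲ, m, b, ŋ, d

Eliminate segments failing any feature: /p, t/ are [−voice]; /ð, ʃ, ʒ/ are [+continuant]; /ts, dʒ, tʃ/ are [+strident]. The remaining /ɲ, m, b, ŋ, d/ satisfy [−continuant], [−strident], [+voice].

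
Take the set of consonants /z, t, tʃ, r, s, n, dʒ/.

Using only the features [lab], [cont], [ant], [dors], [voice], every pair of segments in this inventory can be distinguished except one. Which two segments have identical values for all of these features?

On the given features, /r/ and /z/ have an identical profile: [-labial], [+continuant], [+anterior], [-dorsal], [+voice]. No other two segments in the inventory coincide on all 5 features. (They do differ in [sonorant] and [strident], which are not among the given features.)

r, z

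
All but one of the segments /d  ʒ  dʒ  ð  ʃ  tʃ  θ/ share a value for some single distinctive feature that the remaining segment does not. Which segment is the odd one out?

d

/dʒ, ʃ, ð, tʃ, ʒ, θ/ are all [+distributed], but /d/ (voiced alveolar stop) is [−distributed]. No other single segment can be removed to leave a set sharing one feature value that the removed segment lacks, so /d/ is the odd one out.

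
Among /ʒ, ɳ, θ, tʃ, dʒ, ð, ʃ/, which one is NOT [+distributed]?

ɳ

Every segment except /ɳ/ is [+distributed]. /ɳ/ (retroflex nasal) is [-distributed], so it is the exception.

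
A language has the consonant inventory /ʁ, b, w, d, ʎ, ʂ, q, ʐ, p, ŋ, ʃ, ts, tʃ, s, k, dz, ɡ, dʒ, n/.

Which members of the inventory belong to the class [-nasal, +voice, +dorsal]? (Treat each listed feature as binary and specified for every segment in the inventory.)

ʁ, w, ʎ, ɡ

First, the [-nasal] segments are /ʁ, b, w, d, ʎ, ʂ, q, ʐ, p, ʃ, ts, tʃ, s, k, dz, ɡ, dʒ/.
Within that set, [+voice] gives /ʁ, b, w, d, ʎ, ʐ, dz, ɡ, dʒ/.
Within that set, [+dorsal] leaves /ʁ, w, ʎ, ɡ/.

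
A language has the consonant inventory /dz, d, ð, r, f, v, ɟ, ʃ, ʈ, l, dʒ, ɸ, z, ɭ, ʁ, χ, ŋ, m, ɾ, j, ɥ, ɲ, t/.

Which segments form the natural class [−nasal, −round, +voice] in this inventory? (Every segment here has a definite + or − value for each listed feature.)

Eliminate segments failing any feature: /f, ʃ, ʈ, ɸ, χ, t/ are [−voice]; /ŋ, m, ɲ/ are [+nasal]; /ɥ/ is [+round]. The remaining /dz, d, ð, r, v, ɟ, l, dʒ, z, ɭ, ʁ, ɾ, j/ satisfy [−nasal], [−round], [+voice].

dz, d, ð, r, v, ɟ, l, dʒ, z, ɭ, ʁ, ɾ, j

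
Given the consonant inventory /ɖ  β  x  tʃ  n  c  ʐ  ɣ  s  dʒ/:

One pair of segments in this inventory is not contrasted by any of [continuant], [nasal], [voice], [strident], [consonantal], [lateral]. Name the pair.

Both /β/ and /ɣ/ are [+continuant], [-nasal], [+voice], [-strident], [+consonantal], [-lateral]. Since the list omits [labial] and [dorsal] — which do distinguish the voiced bilabial fricative from the voiced velar fricative — this pair collapses; all other pairs remain distinct.

β, ɣ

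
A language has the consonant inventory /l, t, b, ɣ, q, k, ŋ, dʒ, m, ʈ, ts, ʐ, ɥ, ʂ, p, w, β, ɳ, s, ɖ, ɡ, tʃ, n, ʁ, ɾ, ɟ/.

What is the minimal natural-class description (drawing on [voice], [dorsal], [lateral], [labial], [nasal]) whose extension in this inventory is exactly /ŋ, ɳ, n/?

The class [+nasal], [-labial] has exactly /ŋ, ɳ, n/ as its extension in this inventory. No smaller conjunction from the listed features achieves this: [-labial] alone would also admit /l, t, ɣ, q, …/; [+nasal] alone would also admit /m/; and checking the remaining single features turns up none with this extension.

[+nasal, -labial]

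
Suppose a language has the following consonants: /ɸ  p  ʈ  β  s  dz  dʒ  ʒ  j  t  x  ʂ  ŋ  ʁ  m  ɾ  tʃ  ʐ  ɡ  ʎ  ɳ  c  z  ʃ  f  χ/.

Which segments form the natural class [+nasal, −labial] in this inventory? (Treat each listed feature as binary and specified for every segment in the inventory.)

ŋ, ɳ

Checking each segment against [+nasal], [−labial]: /ŋ/ (velar nasal), /ɳ/ (retroflex nasal) satisfy every feature; every other segment in the inventory fails at least one.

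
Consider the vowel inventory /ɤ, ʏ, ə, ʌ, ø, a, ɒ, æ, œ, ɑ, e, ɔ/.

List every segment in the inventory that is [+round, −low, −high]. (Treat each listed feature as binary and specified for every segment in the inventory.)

Checking each segment against [+round], [−low], [−high]: /ø/ (mid front rounded tense vowel), /œ/ (mid front rounded lax vowel), /ɔ/ (mid back rounded lax vowel) satisfy every feature; every other segment in the inventory fails at least one.

ø, œ, ɔ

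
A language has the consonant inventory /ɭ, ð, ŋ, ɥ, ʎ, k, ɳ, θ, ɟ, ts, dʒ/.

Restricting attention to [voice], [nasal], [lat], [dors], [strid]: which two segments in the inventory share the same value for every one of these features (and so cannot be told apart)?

Both /ɟ/ and /ɥ/ are [+voice], [-nasal], [-lateral], [+dorsal], [-strident]. Since the list omits [sonorant], [continuant], [labial] and [round] — which do distinguish the voiced palatal stop from the labial-palatal glide — this pair collapses; all other pairs remain distinct.

ɟ, ɥ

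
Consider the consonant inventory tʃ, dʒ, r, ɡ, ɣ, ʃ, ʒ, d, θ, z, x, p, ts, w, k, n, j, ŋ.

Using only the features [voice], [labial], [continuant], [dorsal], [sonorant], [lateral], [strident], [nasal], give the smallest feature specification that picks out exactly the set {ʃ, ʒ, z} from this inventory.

[+continuant, +strident]

The class [+continuant], [+strident] has exactly /ʃ, ʒ, z/ as its extension in this inventory. No smaller conjunction from the listed features achieves this: [+strident] alone would also admit /tʃ, dʒ, ts/; [+continuant] alone would also admit /r, ɣ, θ, x, …/; and checking the remaining single features turns up none with this extension.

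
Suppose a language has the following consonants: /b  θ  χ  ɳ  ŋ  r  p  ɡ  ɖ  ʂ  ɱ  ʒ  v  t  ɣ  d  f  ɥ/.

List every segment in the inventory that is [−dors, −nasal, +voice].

Checking each segment against [−dorsal], [−nasal], [+voice]: /b/ (voiced bilabial stop), /r/ (alveolar trill), /ɖ/ (voiced retroflex stop), /ʒ/ (voiced postalveolar fricative), /v/ (voiced labiodental fricative), /d/ (voiced alveolar stop) satisfy every feature; every other segment in the inventory fails at least one.

b, r, ɖ, ʒ, v, d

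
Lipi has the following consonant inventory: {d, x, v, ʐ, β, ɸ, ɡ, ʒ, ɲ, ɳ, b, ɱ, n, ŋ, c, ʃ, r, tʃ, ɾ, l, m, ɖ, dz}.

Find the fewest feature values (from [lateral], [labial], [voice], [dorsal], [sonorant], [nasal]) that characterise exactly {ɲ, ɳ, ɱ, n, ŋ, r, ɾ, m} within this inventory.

[+sonorant, −lateral]

Every target segment is [+sonorant], [−lateral]; each remaining inventory member fails at least one of these. Each conjunct is needed — [−lateral] alone would also admit /d, x, v, ʐ, …/; [+sonorant] alone would also admit /l/ — and no other single listed feature has exactly this extension, so two is the minimum.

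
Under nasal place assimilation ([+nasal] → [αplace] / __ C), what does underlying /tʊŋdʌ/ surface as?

[tʊndʌ]

In /tʊŋdʌ/, the nasal /ŋ/ precedes /d/, which is [+coronal]. The nasal assimilates in place, becoming the [+coronal] nasal /n/. The surface form is [tʊndʌ].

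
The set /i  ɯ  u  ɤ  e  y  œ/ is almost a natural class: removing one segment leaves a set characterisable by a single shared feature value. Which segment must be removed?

œ

The remaining segments after removing /œ/ share [+tense]; /œ/ (mid front rounded lax vowel) is [−tense]. For every other candidate removal, the leftover set fails to share any single feature value that the removed segment lacks.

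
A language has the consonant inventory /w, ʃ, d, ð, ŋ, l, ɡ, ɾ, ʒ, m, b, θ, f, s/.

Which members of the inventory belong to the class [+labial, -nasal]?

w, b, f

The [+labial] segments are /w, m, b, f/.
Then [-nasal] leaves /w, b, f/.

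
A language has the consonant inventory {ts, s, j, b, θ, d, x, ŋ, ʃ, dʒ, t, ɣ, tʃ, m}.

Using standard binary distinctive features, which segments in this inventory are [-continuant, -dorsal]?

ts, b, d, dʒ, t, tʃ, m

Among the inventory, the [-continuant] segments are /ts, b, d, ŋ, dʒ, t, tʃ, m/.
Within that set, [-dorsal] leaves /ts, b, d, dʒ, t, tʃ, m/.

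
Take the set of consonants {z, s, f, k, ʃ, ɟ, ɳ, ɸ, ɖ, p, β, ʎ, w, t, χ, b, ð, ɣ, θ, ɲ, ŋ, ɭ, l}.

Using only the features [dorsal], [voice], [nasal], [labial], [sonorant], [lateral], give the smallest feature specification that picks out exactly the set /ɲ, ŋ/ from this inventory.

[+nasal, +dorsal]

The class [+nasal], [+dorsal] has exactly /ɲ, ŋ/ as its extension in this inventory. No smaller conjunction from the listed features achieves this: [+dorsal] alone would also admit /k, ɟ, ʎ, w, …/; [+nasal] alone would also admit /ɳ/; and checking the remaining single features turns up none with this extension.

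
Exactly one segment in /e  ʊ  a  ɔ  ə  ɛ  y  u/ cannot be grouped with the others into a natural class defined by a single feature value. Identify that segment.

a

[low] groups all but one: /y, u, ə, ɛ, ʊ, e, ɔ/ share [-low] while /a/ (low unrounded vowel) alone is [+low]. Removing any other segment would not leave a single-feature class that excludes it.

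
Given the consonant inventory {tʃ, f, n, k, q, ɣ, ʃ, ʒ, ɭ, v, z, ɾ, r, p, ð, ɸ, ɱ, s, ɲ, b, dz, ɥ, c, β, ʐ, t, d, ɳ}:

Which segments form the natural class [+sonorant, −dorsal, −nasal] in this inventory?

ɭ, ɾ, r

Checking each segment against [+sonorant], [−dorsal], [−nasal]: /ɭ/ (retroflex lateral approximant), /ɾ/ (alveolar tap), /r/ (alveolar trill) satisfy every feature; every other segment in the inventory fails at least one.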